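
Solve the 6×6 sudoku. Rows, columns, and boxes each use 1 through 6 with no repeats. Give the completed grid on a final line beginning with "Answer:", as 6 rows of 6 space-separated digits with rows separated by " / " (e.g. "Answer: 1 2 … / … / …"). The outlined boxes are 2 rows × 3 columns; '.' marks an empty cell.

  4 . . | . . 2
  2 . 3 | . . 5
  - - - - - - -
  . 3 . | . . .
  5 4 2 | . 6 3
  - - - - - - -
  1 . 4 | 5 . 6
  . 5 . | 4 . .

Step 1. [r3c3∈{1,6}] r3c3 is the only open cell in box 3 admitting 1, so r3c3=1.
Step 2. [r6c5∈{1,2,3}] row 6 places 2 nowhere but r6c5 ⇒ r6c5=2.
Step 3. [r1c4∈{1,3,6}] 3 has one home in col 4: r1c4. So r1c4=3.
Step 4. [r1c5∈{1}] r1c5 is down to just 1. So r1c5=1.
Step 5. [r1c2∈{6}] only 6 remains possible at r1c2, so r1c2=6.
Step 6. [r2c5∈{4}] only 4 remains possible at r2c5 ⇒ r2c5=4.
Step 7. [r6c1∈{3,6}] in row 6, 3 fits only at r6c1. So r6c1=3.
Step 8. [r3c5∈{5}] r3c5 is down to just 5. So r3c5=5.
Step 9. [r3c1∈{6}] nothing but 6 survives at r3c1, so r3c1=6.
Step 10. [r6c6∈{1}] only 1 remains possible at r6c6. So r6c6=1.
Step 11. [r4c4∈{1}] r4c4 is down to just 1, so r4c4=1.
Step 12. [r6c3∈{6}] r6c3's peers cover all but 6 ⇒ r6c3=6.
Step 13. [r5c5∈{3}] only 3 remains possible at r5c5. So r5c5=3.
Step 14. [r3c4∈{2}] r3c4 is down to just 2, so r3c4=2.
Step 15. [r2c2∈{1}] nothing but 1 survives at r2c2, so r2c2=1.
Step 16. [r2c4∈{6}] only 6 remains possible at r2c4, so r2c4=6.
Step 17. [r5c2∈{2}] r5c2 is down to just 2, so r5c2=2.
Step 18. [r3c6∈{4}] nothing but 4 survives at r3c6, so r3c6=4.
Step 19. [r1c3∈{5}] only 5 remains possible at r1c3 ⇒ r1c3=5.

Answer: 4 6 5 3 1 2 / 2 1 3 6 4 5 / 6 3 1 2 5 4 / 5 4 2 1 6 3 / 1 2 4 5 3 6 / 3 5 6 4 2 1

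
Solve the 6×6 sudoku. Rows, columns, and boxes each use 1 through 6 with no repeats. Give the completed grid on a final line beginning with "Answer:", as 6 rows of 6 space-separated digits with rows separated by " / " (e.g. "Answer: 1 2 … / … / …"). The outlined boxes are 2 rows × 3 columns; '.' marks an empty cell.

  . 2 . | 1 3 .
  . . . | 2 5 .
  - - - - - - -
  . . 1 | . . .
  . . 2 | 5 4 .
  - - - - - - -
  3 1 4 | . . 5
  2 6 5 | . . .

Step 1. [r4c1∈{6}] r4c1 is down to just 6. So r4c1=6.
Step 2. [r4c2∈{3}] only 3 remains possible at r4c2, so r4c2=3.
Step 3. [r2c2∈{4}] r2c2's peers cover all but 4 ⇒ r2c2=4.
Step 4. [r2c6∈{6}] r2c6 is down to just 6 ⇒ r2c6=6.
Step 5. [r3c6∈{2,3}] r3c6 is the only open cell in col 6 admitting 2 ⇒ r3c6=2.
Step 6. [r6c6∈{1,3,4}] 3 has one home in col 6: r6c6 ⇒ r6c6=3.
Step 7. [r5c4∈{6}] r5c4's peers cover all but 6, so r5c4=6.
Step 8. [r1c1∈{5}] nothing but 5 survives at r1c1. So r1c1=5.
Step 9. [r1c6∈{4}] only 4 remains possible at r1c6 ⇒ r1c6=4.
Step 10. [r4c6∈{1}] nothing but 1 survives at r4c6, so r4c6=1.
Step 11. [r5c5∈{2}] nothing but 2 survives at r5c5 ⇒ r5c5=2.
Step 12. [r2c3∈{3}] only 3 remains possible at r2c3 ⇒ r2c3=3.
Step 13. [r1c3∈{6}] r1c3's peers cover all but 6, so r1c3=6.
Step 14. [r6c4∈{4}] r6c4's peers cover all but 4, so r6c4=4.
Step 15. [r3c1∈{4}] r3c1's peers cover all but 4 ⇒ r3c1=4.
Step 16. [r6c5∈{1}] only 1 remains possible at r6c5 ⇒ r6c5=1.
Step 17. [r3c2∈{5}] r3c2 has the single candidate 5 ⇒ r3c2=5.
Step 18. [r2c1∈{1}] r2c1 has the single candidate 1 ⇒ r2c1=1.
Step 19. [r3c5∈{6}] r3c5 is down to just 6 ⇒ r3c5=6.
Step 20. [r3c4∈{3}] nothing but 3 survives at r3c4 ⇒ r3c4=3.

Answer: 5 2 6 1 3 4 / 1 4 3 2 5 6 / 4 5 1 3 6 2 / 6 3 2 5 4 1 / 3 1 4 6 2 5 / 2 6 5 4 1 3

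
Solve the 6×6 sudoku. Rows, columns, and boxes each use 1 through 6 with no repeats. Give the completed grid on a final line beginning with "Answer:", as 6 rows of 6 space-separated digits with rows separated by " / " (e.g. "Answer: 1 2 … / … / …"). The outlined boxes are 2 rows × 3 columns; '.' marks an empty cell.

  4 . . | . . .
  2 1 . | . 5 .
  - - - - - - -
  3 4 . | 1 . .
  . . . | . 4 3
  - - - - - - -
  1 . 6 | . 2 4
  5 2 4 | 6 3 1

Step 1. [r1c2∈{3,5,6}] in box 1, 6 fits only at r1c2 ⇒ r1c2=6.
Step 2. [r3c6∈{2,5,6}] col 6 places 5 nowhere but r3c6, so r3c6=5.
Step 3. [r4c3∈{1,2,5}] r4c3 is the only open cell in row 4 admitting 1 ⇒ r4c3=1.
Step 4. [r2c3∈{3}] only 3 remains possible at r2c3. So r2c3=3.
Step 5. [r4c4∈{2}] only 2 remains possible at r4c4. So r4c4=2.
Step 6. [r3c3∈{2}] r3c3's peers cover all but 2 ⇒ r3c3=2.
Step 7. [r5c2∈{3}] nothing but 3 survives at r5c2, so r5c2=3.
Step 8. [r2c4∈{4}] r2c4 is down to just 4 ⇒ r2c4=4.
Step 9. [r1c4∈{3}] nothing but 3 survives at r1c4 ⇒ r1c4=3.
Step 10. [r3c5∈{6}] nothing but 6 survives at r3c5, so r3c5=6.
Step 11. [r2c6∈{6}] r2c6 is down to just 6, so r2c6=6.
Step 12. [r5c4∈{5}] nothing but 5 survives at r5c4 ⇒ r5c4=5.
Step 13. [r4c2∈{5}] r4c2's peers cover all but 5, so r4c2=5.
Step 14. [r1c3∈{5}] only 5 remains possible at r1c3. So r1c3=5.
Step 15. [r4c1∈{6}] r4c1 has the single candidate 6, so r4c1=6.
Step 16. [r1c6∈{2}] only 2 remains possible at r1c6, so r1c6=2.
Step 17. [r1c5∈{1}] r1c5's peers cover all but 1 ⇒ r1c5=1.

Answer: 4 6 5 3 1 2 / 2 1 3 4 5 6 / 3 4 2 1 6 5 / 6 5 1 2 4 3 / 1 3 6 5 2 4 / 5 2 4 6 3 1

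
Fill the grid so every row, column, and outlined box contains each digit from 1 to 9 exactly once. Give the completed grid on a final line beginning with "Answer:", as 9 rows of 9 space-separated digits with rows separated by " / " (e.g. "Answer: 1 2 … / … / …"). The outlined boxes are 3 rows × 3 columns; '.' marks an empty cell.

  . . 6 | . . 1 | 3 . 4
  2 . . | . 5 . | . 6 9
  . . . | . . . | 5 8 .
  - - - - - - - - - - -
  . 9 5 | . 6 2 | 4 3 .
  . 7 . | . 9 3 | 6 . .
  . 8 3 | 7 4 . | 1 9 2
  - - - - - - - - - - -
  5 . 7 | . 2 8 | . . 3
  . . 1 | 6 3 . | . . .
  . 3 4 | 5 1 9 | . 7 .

Step 1. [r3c5∈{7}] r3c5's peers cover all but 7 ⇒ r3c5=7.
Step 2. [r2c6∈{4}] nothing but 4 survives at r2c6, so r2c6=4.
Step 3. [r3c1∈{1,3,4,9}] 3 has one home in col 1: r3c1. So r3c1=3.
Step 4. [r8c1∈{8,9}] r8c1 is the only open cell in box 7 admitting 9 ⇒ r8c1=9.
Step 5. [r9c1∈{6,8}] 8 has one home in box 7: r9c1 ⇒ r9c1=8.
Step 6. [r1c4∈{2,8,9}] across row 1, 9 lands solely at r1c4, so r1c4=9.
Step 7. [r8c8∈{2,4,5}] r8c8 is the only open cell in row 8 admitting 4. So r8c8=4.
Step 8. [r8c7∈{2,8}] 8 has one home in col 7: r8c7, so r8c7=8.
Step 9. [r4c1∈{1}] only 1 remains possible at r4c1 ⇒ r4c1=1.
Step 10. [r4c4∈{8}] only 8 remains possible at r4c4 ⇒ r4c4=8.
Step 11. [r8c9∈{5}] nothing but 5 survives at r8c9, so r8c9=5.
Step 12. [r3c2∈{1,4}] across row 3, 4 lands solely at r3c2 ⇒ r3c2=4.
Step 13. [r1c2∈{5}] r1c2 has the single candidate 5 ⇒ r1c2=5.
Step 14. [r3c4∈{2}] only 2 remains possible at r3c4, so r3c4=2.
Step 15. [r1c1∈{7}] r1c1 is down to just 7, so r1c1=7.
Step 16. [r5c1∈{4}] r5c1 has the single candidate 4, so r5c1=4.
Step 17. [r5c3∈{2}] r5c3's peers cover all but 2 ⇒ r5c3=2.
Step 18. [r7c4∈{4}] only 4 remains possible at r7c4, so r7c4=4.
Step 19. [r3c3∈{9}] r3c3 is down to just 9 ⇒ r3c3=9.
Step 20. [r8c6∈{7}] nothing but 7 survives at r8c6. So r8c6=7.
Step 21. [r8c2∈{2}] r8c2's peers cover all but 2. So r8c2=2.
Step 22. [r6c1∈{6}] r6c1 is down to just 6, so r6c1=6.
Step 23. [r9c9∈{6}] r9c9's peers cover all but 6, so r9c9=6.
Step 24. [r1c8∈{2}] only 2 remains possible at r1c8. So r1c8=2.
Step 25. [r2c2∈{1}] r2c2 is down to just 1. So r2c2=1.
Step 26. [r7c8∈{1}] r7c8 is down to just 1. So r7c8=1.
Step 27. [r5c4∈{1}] r5c4's peers cover all but 1 ⇒ r5c4=1.
Step 28. [r4c9∈{7}] nothing but 7 survives at r4c9. So r4c9=7.
Step 29. [r3c6∈{6}] nothing but 6 survives at r3c6. So r3c6=6.
Step 30. [r5c8∈{5}] r5c8 has the single candidate 5. So r5c8=5.
Step 31. [r2c3∈{8}] r2c3 is down to just 8, so r2c3=8.
Step 32. [r7c7∈{9}] r7c7 is down to just 9, so r7c7=9.
Step 33. [r6c6∈{5}] r6c6's peers cover all but 5. So r6c6=5.
Step 34. [r2c4∈{3}] r2c4's peers cover all but 3 ⇒ r2c4=3.
Step 35. [r7c2∈{6}] r7c2 has the single candidate 6. So r7c2=6.
Step 36. [r5c9∈{8}] only 8 remains possible at r5c9. So r5c9=8.
Step 37. [r9c7∈{2}] only 2 remains possible at r9c7, so r9c7=2.
Step 38. [r1c5∈{8}] nothing but 8 survives at r1c5. So r1c5=8.
Step 39. [r3c9∈{1}] nothing but 1 survives at r3c9, so r3c9=1.
Step 40. [r2c7∈{7}] r2c7 is down to just 7, so r2c7=7.

Answer: 7 5 6 9 8 1 3 2 4 / 2 1 8 3 5 4 7 6 9 / 3 4 9 2 7 6 5 8 1 / 1 9 5 8 6 2 4 3 7 / 4 7 2 1 9 3 6 5 8 / 6 8 3 7 4 5 1 9 2 / 5 6 7 4 2 8 9 1 3 / 9 2 1 6 3 7 8 4 5 / 8 3 4 5 1 9 2 7 6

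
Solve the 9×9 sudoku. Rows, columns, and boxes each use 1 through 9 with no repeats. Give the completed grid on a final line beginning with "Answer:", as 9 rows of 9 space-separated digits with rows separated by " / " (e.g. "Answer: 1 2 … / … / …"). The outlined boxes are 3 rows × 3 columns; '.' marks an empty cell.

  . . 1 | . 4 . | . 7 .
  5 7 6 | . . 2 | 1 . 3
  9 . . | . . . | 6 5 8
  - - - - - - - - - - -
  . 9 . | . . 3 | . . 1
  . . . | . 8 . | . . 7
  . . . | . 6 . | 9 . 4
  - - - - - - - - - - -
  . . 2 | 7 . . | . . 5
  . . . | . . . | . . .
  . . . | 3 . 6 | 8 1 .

Step 1. [r2c5∈{9}] r2c5 is down to just 9. So r2c5=9.
Step 2. [r7c5∈{1}] r7c5 has the single candidate 1, so r7c5=1.
Step 3. [r1c7∈{2}] r1c7 has the single candidate 2, so r1c7=2.
Step 4. [r8c9∈{2,6,9}] r8c9 is the only open cell in col 9 admitting 6, so r8c9=6.
Step 5. [r8c7∈{3,4,7}] 7 has one home in col 7: r8c7. So r8c7=7.
Step 6. [r7c7∈{3,4}] col 7 places 4 nowhere but r7c7 ⇒ r7c7=4.
Step 7. [r5c7∈{3,5}] across col 7, 3 lands solely at r5c7 ⇒ r5c7=3.
Step 8. [r3c2∈{2,3,4}] in row 3, 2 fits only at r3c2. So r3c2=2.
Step 9. [r3c3∈{3,4}] row 3 places 4 nowhere but r3c3 ⇒ r3c3=4.
Step 10. [r5c3∈{5}] only 5 remains possible at r5c3, so r5c3=5.
Step 11. [r9c9∈{2,9}] in col 9, 2 fits only at r9c9, so r9c9=2.
Step 12. [r9c5∈{5}] r9c5 is down to just 5 ⇒ r9c5=5.
Step 13. [r9c2∈{4}] r9c2 has the single candidate 4, so r9c2=4.
Step 14. [r2c4∈{8}] r2c4 is down to just 8, so r2c4=8.
Step 15. [r3c4∈{1}] nothing but 1 survives at r3c4. So r3c4=1.
Step 16. [r8c2∈{1,3,5,8}] across row 8, 5 lands solely at r8c2, so r8c2=5.
Step 17. [r8c1∈{1,3,8}] r8c1 is the only open cell in row 8 admitting 1. So r8c1=1.
Step 18. [r9c1∈{7}] r9c1 has the single candidate 7 ⇒ r9c1=7.
Step 19. [r3c6∈{7}] only 7 remains possible at r3c6. So r3c6=7.
Step 20. [r6c3∈{3,7,8}] 7 has one home in row 6: r6c3. So r6c3=7.
Step 21. [r8c3∈{3,8,9}] r8c3 is the only open cell in col 3 admitting 3 ⇒ r8c3=3.
Step 22. [r4c3∈{8}] nothing but 8 survives at r4c3. So r4c3=8.
Step 23. [r8c8∈{9}] only 9 remains possible at r8c8 ⇒ r8c8=9.
Step 24. [r5c4∈{2,4,9}] col 4 places 9 nowhere but r5c4, so r5c4=9.
Step 25. [r8c6∈{4,8}] in row 8, 8 fits only at r8c6 ⇒ r8c6=8.
Step 26. [r5c6∈{1,4}] 4 has one home in col 6: r5c6, so r5c6=4.
Step 27. [r1c6∈{5}] r1c6's peers cover all but 5 ⇒ r1c6=5.
Step 28. [r4c1∈{2,4,6}] across row 4, 4 lands solely at r4c1 ⇒ r4c1=4.
Step 29. [r6c4∈{2,5}] row 6 places 5 nowhere but r6c4. So r6c4=5.
Step 30. [r4c4∈{2}] r4c4 has the single candidate 2 ⇒ r4c4=2.
Step 31. [r5c2∈{1,6}] row 5 places 1 nowhere but r5c2. So r5c2=1.
Step 32. [r5c1∈{2,6}] box 4 places 6 nowhere but r5c1. So r5c1=6.
Step 33. [r6c2∈{3}] r6c2 is down to just 3 ⇒ r6c2=3.
Step 34. [r1c2∈{8}] r1c2 has the single candidate 8, so r1c2=8.
Step 35. [r6c1∈{2}] r6c1's peers cover all but 2. So r6c1=2.
Step 36. [r3c5∈{3}] r3c5's peers cover all but 3, so r3c5=3.
Step 37. [r1c1∈{3}] only 3 remains possible at r1c1 ⇒ r1c1=3.
Step 38. [r8c4∈{4}] r8c4 is down to just 4 ⇒ r8c4=4.
Step 39. [r5c8∈{2}] r5c8's peers cover all but 2 ⇒ r5c8=2.
Step 40. [r4c8∈{6}] r4c8 has the single candidate 6 ⇒ r4c8=6.
Step 41. [r2c8∈{4}] r2c8 has the single candidate 4, so r2c8=4.
Step 42. [r4c5∈{7}] r4c5's peers cover all but 7. So r4c5=7.
Step 43. [r7c8∈{3}] r7c8 has the single candidate 3 ⇒ r7c8=3.
Step 44. [r9c3∈{9}] nothing but 9 survives at r9c3. So r9c3=9.
Step 45. [r8c5∈{2}] r8c5 is down to just 2 ⇒ r8c5=2.
Step 46. [r7c2∈{6}] r7c2 has the single candidate 6. So r7c2=6.
Step 47. [r4c7∈{5}] nothing but 5 survives at r4c7. So r4c7=5.
Step 48. [r7c1∈{8}] r7c1 has the single candidate 8 ⇒ r7c1=8.
Step 49. [r6c8∈{8}] r6c8 is down to just 8, so r6c8=8.
Step 50. [r1c9∈{9}] nothing but 9 survives at r1c9 ⇒ r1c9=9.
Step 51. [r1c4∈{6}] r1c4's peers cover all but 6, so r1c4=6.
Step 52. [r6c6∈{1}] r6c6 has the single candidate 1. So r6c6=1.
Step 53. [r7c6∈{9}] r7c6's peers cover all but 9 ⇒ r7c6=9.

Answer: 3 8 1 6 4 5 2 7 9 / 5 7 6 8 9 2 1 4 3 / 9 2 4 1 3 7 6 5 8 / 4 9 8 2 7 3 5 6 1 / 6 1 5 9 8 4 3 2 7 / 2 3 7 5 6 1 9 8 4 / 8 6 2 7 1 9 4 3 5 / 1 5 3 4 2 8 7 9 6 / 7 4 9 3 5 6 8 1 2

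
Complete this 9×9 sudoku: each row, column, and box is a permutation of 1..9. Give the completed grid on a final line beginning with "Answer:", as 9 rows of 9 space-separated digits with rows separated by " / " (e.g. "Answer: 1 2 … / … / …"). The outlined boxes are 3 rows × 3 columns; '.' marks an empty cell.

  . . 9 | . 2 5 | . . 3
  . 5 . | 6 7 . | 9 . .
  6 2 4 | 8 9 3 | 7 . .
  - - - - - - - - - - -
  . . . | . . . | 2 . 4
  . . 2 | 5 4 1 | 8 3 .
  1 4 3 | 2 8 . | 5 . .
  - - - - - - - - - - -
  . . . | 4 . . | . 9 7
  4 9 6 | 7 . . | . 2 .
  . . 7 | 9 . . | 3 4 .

Step 1. [r4c8∈{1,6,7}] in row 4, 1 fits only at r4c8. So r4c8=1.
Step 2. [r8c7∈{1}] nothing but 1 survives at r8c7, so r8c7=1.
Step 3. [r7c2∈{1,3,8}] r7c2 is the only open cell in col 2 admitting 3. So r7c2=3.
Step 4. [r2c8∈{8}] r2c8 is down to just 8. So r2c8=8.
Step 5. [r7c7∈{6}] r7c7 is down to just 6 ⇒ r7c7=6.
Step 6. [r8c6∈{8}] nothing but 8 survives at r8c6 ⇒ r8c6=8.
Step 7. [r9c9∈{5,8}] across col 9, 8 lands solely at r9c9, so r9c9=8.
Step 8. [r2c3∈{1}] r2c3's peers cover all but 1, so r2c3=1.
Step 9. [r7c5∈{1,5}] across row 7, 1 lands solely at r7c5, so r7c5=1.
Step 10. [r8c9∈{5}] nothing but 5 survives at r8c9. So r8c9=5.
Step 11. [r6c8∈{6,7}] r6c8 is the only open cell in col 8 admitting 7, so r6c8=7.
Step 12. [r4c6∈{6,7,9}] in col 6, 7 fits only at r4c6. So r4c6=7.
Step 13. [r4c1∈{5,8,9}] across row 4, 9 lands solely at r4c1. So r4c1=9.
Step 14. [r7c6∈{2}] nothing but 2 survives at r7c6 ⇒ r7c6=2.
Step 15. [r5c9∈{6,9}] r5c9 is the only open cell in row 5 admitting 9, so r5c9=9.
Step 16. [r5c1∈{7}] only 7 remains possible at r5c1. So r5c1=7.
Step 17. [r4c3∈{5,8}] r4c3 is the only open cell in row 4 admitting 5, so r4c3=5.
Step 18. [r9c6∈{6}] r9c6 is down to just 6 ⇒ r9c6=6.
Step 19. [r4c5∈{3,6}] 6 has one home in col 5: r4c5. So r4c5=6.
Step 20. [r7c1∈{5,8}] 5 has one home in row 7: r7c1 ⇒ r7c1=5.
Step 21. [r1c1∈{8}] only 8 remains possible at r1c1 ⇒ r1c1=8.
Step 22. [r3c8∈{5}] nothing but 5 survives at r3c8. So r3c8=5.
Step 23. [r7c3∈{8}] r7c3's peers cover all but 8 ⇒ r7c3=8.
Step 24. [r1c7∈{4}] only 4 remains possible at r1c7. So r1c7=4.
Step 25. [r2c9∈{2}] r2c9 is down to just 2. So r2c9=2.
Step 26. [r3c9∈{1}] r3c9's peers cover all but 1 ⇒ r3c9=1.
Step 27. [r8c5∈{3}] r8c5 has the single candidate 3. So r8c5=3.
Step 28. [r2c6∈{4}] only 4 remains possible at r2c6 ⇒ r2c6=4.
Step 29. [r6c6∈{9}] nothing but 9 survives at r6c6 ⇒ r6c6=9.
Step 30. [r9c1∈{2}] nothing but 2 survives at r9c1, so r9c1=2.
Step 31. [r4c2∈{8}] only 8 remains possible at r4c2, so r4c2=8.
Step 32. [r1c2∈{7}] only 7 remains possible at r1c2, so r1c2=7.
Step 33. [r5c2∈{6}] nothing but 6 survives at r5c2. So r5c2=6.
Step 34. [r4c4∈{3}] r4c4 has the single candidate 3. So r4c4=3.
Step 35. [r1c8∈{6}] only 6 remains possible at r1c8. So r1c8=6.
Step 36. [r9c5∈{5}] nothing but 5 survives at r9c5 ⇒ r9c5=5.
Step 37. [r2c1∈{3}] only 3 remains possible at r2c1 ⇒ r2c1=3.
Step 38. [r1c4∈{1}] r1c4 has the single candidate 1. So r1c4=1.
Step 39. [r9c2∈{1}] nothing but 1 survives at r9c2 ⇒ r9c2=1.
Step 40. [r6c9∈{6}] nothing but 6 survives at r6c9. So r6c9=6.

Answer: 8 7 9 1 2 5 4 6 3 / 3 5 1 6 7 4 9 8 2 / 6 2 4 8 9 3 7 5 1 / 9 8 5 3 6 7 2 1 4 / 7 6 2 5 4 1 8 3 9 / 1 4 3 2 8 9 5 7 6 / 5 3 8 4 1 2 6 9 7 / 4 9 6 7 3 8 1 2 5 / 2 1 7 9 5 6 3 4 8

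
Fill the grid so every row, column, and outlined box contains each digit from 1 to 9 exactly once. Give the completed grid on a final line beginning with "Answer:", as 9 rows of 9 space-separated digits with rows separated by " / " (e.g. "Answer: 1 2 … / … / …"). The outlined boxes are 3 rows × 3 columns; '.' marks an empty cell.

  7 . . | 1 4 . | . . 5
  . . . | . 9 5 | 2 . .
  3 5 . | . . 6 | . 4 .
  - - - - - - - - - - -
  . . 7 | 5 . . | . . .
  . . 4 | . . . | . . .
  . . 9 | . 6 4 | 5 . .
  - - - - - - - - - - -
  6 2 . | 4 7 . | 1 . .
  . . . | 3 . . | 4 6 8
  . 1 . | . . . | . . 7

Step 1. [r5c6∈{1,2,3,7,8,9}] r5c6 is the only open cell in col 6 admitting 7. So r5c6=7.
Step 2. [r9c8∈{2,3,5,9}] 2 has one home in box 9: r9c8 ⇒ r9c8=2.
Step 3. [r8c3∈{5}] r8c3 has the single candidate 5, so r8c3=5.
Step 4. [r4c9∈{1,2,3,4,6,9}] 4 has one home in row 4: r4c9, so r4c9=4.
Step 5. [r1c6∈{2,3,8}] box 2 places 3 nowhere but r1c6, so r1c6=3.
Step 6. [r1c2∈{6,8,9}] in box 1, 9 fits only at r1c2, so r1c2=9.
Step 7. [r1c8∈{8}] nothing but 8 survives at r1c8. So r1c8=8.
Step 8. [r1c7∈{6}] r1c7 is down to just 6, so r1c7=6.
Step 9. [r5c9∈{1,2,3,6,9}] col 9 places 6 nowhere but r5c9. So r5c9=6.
Step 10. [r6c9∈{1,2,3}] in col 9, 2 fits only at r6c9, so r6c9=2.
Step 11. [r6c4∈{8}] nothing but 8 survives at r6c4 ⇒ r6c4=8.
Step 12. [r6c1∈{1}] r6c1 has the single candidate 1 ⇒ r6c1=1.
Step 13. [r3c5∈{2,8}] box 2 places 8 nowhere but r3c5 ⇒ r3c5=8.
Step 14. [r4c2∈{3,6,8}] row 4 places 6 nowhere but r4c2. So r4c2=6.
Step 15. [r3c4∈{2,7}] 2 has one home in box 2: r3c4, so r3c4=2.
Step 16. [r5c4∈{9}] r5c4's peers cover all but 9. So r5c4=9.
Step 17. [r9c1∈{4,8,9}] row 9 places 4 nowhere but r9c1 ⇒ r9c1=4.
Step 18. [r2c1∈{8}] nothing but 8 survives at r2c1 ⇒ r2c1=8.
Step 19. [r4c7∈{3,8,9}] in row 4, 8 fits only at r4c7. So r4c7=8.
Step 20. [r5c7∈{3}] r5c7 has the single candidate 3 ⇒ r5c7=3.
Step 21. [r9c7∈{9}] only 9 remains possible at r9c7 ⇒ r9c7=9.
Step 22. [r4c1∈{2}] r4c1's peers cover all but 2. So r4c1=2.
Step 23. [r4c6∈{1}] r4c6 is down to just 1 ⇒ r4c6=1.
Step 24. [r7c9∈{3}] r7c9 has the single candidate 3. So r7c9=3.
Step 25. [r2c9∈{1}] nothing but 1 survives at r2c9, so r2c9=1.
Step 26. [r8c6∈{2,9}] col 6 places 2 nowhere but r8c6, so r8c6=2.
Step 27. [r7c3∈{8}] r7c3 is down to just 8 ⇒ r7c3=8.
Step 28. [r2c8∈{3,7}] across row 2, 3 lands solely at r2c8 ⇒ r2c8=3.
Step 29. [r3c3∈{1}] r3c3's peers cover all but 1. So r3c3=1.
Step 30. [r7c6∈{9}] r7c6 has the single candidate 9 ⇒ r7c6=9.
Step 31. [r2c4∈{7}] only 7 remains possible at r2c4. So r2c4=7.
Step 32. [r3c9∈{9}] r3c9 is down to just 9 ⇒ r3c9=9.
Step 33. [r2c2∈{4}] r2c2's peers cover all but 4 ⇒ r2c2=4.
Step 34. [r9c5∈{5}] only 5 remains possible at r9c5. So r9c5=5.
Step 35. [r5c5∈{2}] r5c5 is down to just 2, so r5c5=2.
Step 36. [r6c2∈{3}] r6c2's peers cover all but 3. So r6c2=3.
Step 37. [r8c1∈{9}] r8c1 is down to just 9, so r8c1=9.
Step 38. [r5c2∈{8}] nothing but 8 survives at r5c2, so r5c2=8.
Step 39. [r2c3∈{6}] only 6 remains possible at r2c3 ⇒ r2c3=6.
Step 40. [r9c3∈{3}] nothing but 3 survives at r9c3 ⇒ r9c3=3.
Step 41. [r9c6∈{8}] r9c6's peers cover all but 8, so r9c6=8.
Step 42. [r4c8∈{9}] r4c8 has the single candidate 9 ⇒ r4c8=9.
Step 43. [r5c8∈{1}] only 1 remains possible at r5c8. So r5c8=1.
Step 44. [r3c7∈{7}] r3c7 has the single candidate 7 ⇒ r3c7=7.
Step 45. [r9c4∈{6}] r9c4's peers cover all but 6 ⇒ r9c4=6.
Step 46. [r5c1∈{5}] r5c1 is down to just 5 ⇒ r5c1=5.
Step 47. [r7c8∈{5}] r7c8's peers cover all but 5, so r7c8=5.
Step 48. [r6c8∈{7}] nothing but 7 survives at r6c8. So r6c8=7.
Step 49. [r1c3∈{2}] r1c3's peers cover all but 2. So r1c3=2.
Step 50. [r4c5∈{3}] r4c5 is down to just 3 ⇒ r4c5=3.
Step 51. [r8c5∈{1}] nothing but 1 survives at r8c5. So r8c5=1.
Step 52. [r8c2∈{7}] only 7 remains possible at r8c2, so r8c2=7.

Answer: 7 9 2 1 4 3 6 8 5 / 8 4 6 7 9 5 2 3 1 / 3 5 1 2 8 6 7 4 9 / 2 6 7 5 3 1 8 9 4 / 5 8 4 9 2 7 3 1 6 / 1 3 9 8 6 4 5 7 2 / 6 2 8 4 7 9 1 5 3 / 9 7 5 3 1 2 4 6 8 / 4 1 3 6 5 8 9 2 7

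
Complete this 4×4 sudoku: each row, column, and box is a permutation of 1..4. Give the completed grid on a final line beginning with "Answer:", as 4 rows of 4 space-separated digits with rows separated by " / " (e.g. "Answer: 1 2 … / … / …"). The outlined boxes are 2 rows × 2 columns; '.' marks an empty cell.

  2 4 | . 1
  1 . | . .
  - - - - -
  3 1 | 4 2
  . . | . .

Step 1. [r1c3∈{3}] r1c3's peers cover all but 3, so r1c3=3.
Step 2. [r2c4∈{4}] r2c4 is down to just 4, so r2c4=4.
Step 3. [r4c1∈{4}] r4c1 has the single candidate 4. So r4c1=4.
Step 4. [r4c2∈{2}] nothing but 2 survives at r4c2 ⇒ r4c2=2.
Step 5. [r4c4∈{3}] nothing but 3 survives at r4c4, so r4c4=3.
Step 6. [r2c3∈{2}] nothing but 2 survives at r2c3, so r2c3=2.
Step 7. [r2c2∈{3}] only 3 remains possible at r2c2. So r2c2=3.
Step 8. [r4c3∈{1}] r4c3 is down to just 1. So r4c3=1.

Answer: 2 4 3 1 / 1 3 2 4 / 3 1 4 2 / 4 2 1 3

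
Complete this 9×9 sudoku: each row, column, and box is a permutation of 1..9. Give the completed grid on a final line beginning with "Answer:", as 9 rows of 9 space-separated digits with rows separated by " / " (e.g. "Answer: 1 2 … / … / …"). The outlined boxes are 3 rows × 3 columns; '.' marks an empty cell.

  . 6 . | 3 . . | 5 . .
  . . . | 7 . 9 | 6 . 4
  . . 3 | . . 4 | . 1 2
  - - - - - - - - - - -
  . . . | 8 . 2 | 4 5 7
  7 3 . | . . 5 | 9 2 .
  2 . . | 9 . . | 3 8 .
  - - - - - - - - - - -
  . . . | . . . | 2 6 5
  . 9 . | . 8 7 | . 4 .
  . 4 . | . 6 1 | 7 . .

Step 1. [r4c2∈{1}] r4c2 has the single candidate 1. So r4c2=1.
Step 2. [r5c3∈{4,6,8}] row 5 places 8 nowhere but r5c3 ⇒ r5c3=8.
Step 3. [r3c1∈{5,8,9}] across row 3, 9 lands solely at r3c1, so r3c1=9.
Step 4. [r2c2∈{2,5,8}] r2c2 is the only open cell in col 2 admitting 2. So r2c2=2.
Step 5. [r2c1∈{1,5,8}] r2c1 is the only open cell in row 2 admitting 8, so r2c1=8.
Step 6. [r5c4∈{1,4,6}] across col 4, 1 lands solely at r5c4. So r5c4=1.
Step 7. [r6c3∈{4,5,6}] across box 4, 4 lands solely at r6c3. So r6c3=4.
Step 8. [r9c9∈{3,8,9}] 8 has one home in row 9: r9c9, so r9c9=8.
Step 9. [r8c7∈{1}] r8c7 has the single candidate 1, so r8c7=1.
Step 10. [r3c2∈{5,7}] r3c2 is the only open cell in row 3 admitting 7 ⇒ r3c2=7.
Step 11. [r1c3∈{1}] r1c3's peers cover all but 1, so r1c3=1.
Step 12. [r2c3∈{5}] only 5 remains possible at r2c3, so r2c3=5.
Step 13. [r7c6∈{3}] r7c6's peers cover all but 3, so r7c6=3.
Step 14. [r8c9∈{3}] only 3 remains possible at r8c9, so r8c9=3.
Step 15. [r4c1∈{6}] r4c1's peers cover all but 6, so r4c1=6.
Step 16. [r9c3∈{2}] nothing but 2 survives at r9c3 ⇒ r9c3=2.
Step 17. [r9c4∈{5}] r9c4's peers cover all but 5 ⇒ r9c4=5.
Step 18. [r7c4∈{4}] r7c4 has the single candidate 4 ⇒ r7c4=4.
Step 19. [r5c9∈{6}] r5c9 has the single candidate 6 ⇒ r5c9=6.
Step 20. [r1c8∈{7,9}] in row 1, 7 fits only at r1c8. So r1c8=7.
Step 21. [r7c1∈{1}] nothing but 1 survives at r7c1 ⇒ r7c1=1.
Step 22. [r7c2∈{8}] r7c2's peers cover all but 8 ⇒ r7c2=8.
Step 23. [r6c5∈{7}] nothing but 7 survives at r6c5 ⇒ r6c5=7.
Step 24. [r9c8∈{9}] only 9 remains possible at r9c8, so r9c8=9.
Step 25. [r4c3∈{9}] only 9 remains possible at r4c3. So r4c3=9.
Step 26. [r6c2∈{5}] nothing but 5 survives at r6c2. So r6c2=5.
Step 27. [r4c5∈{3}] nothing but 3 survives at r4c5 ⇒ r4c5=3.
Step 28. [r7c3∈{7}] only 7 remains possible at r7c3, so r7c3=7.
Step 29. [r2c5∈{1}] r2c5's peers cover all but 1, so r2c5=1.
Step 30. [r8c4∈{2}] r8c4's peers cover all but 2, so r8c4=2.
Step 31. [r6c6∈{6}] only 6 remains possible at r6c6, so r6c6=6.
Step 32. [r8c3∈{6}] only 6 remains possible at r8c3 ⇒ r8c3=6.
Step 33. [r3c7∈{8}] r3c7's peers cover all but 8 ⇒ r3c7=8.
Step 34. [r1c9∈{9}] r1c9 has the single candidate 9. So r1c9=9.
Step 35. [r6c9∈{1}] only 1 remains possible at r6c9 ⇒ r6c9=1.
Step 36. [r5c5∈{4}] only 4 remains possible at r5c5, so r5c5=4.
Step 37. [r7c5∈{9}] r7c5's peers cover all but 9. So r7c5=9.
Step 38. [r1c5∈{2}] r1c5's peers cover all but 2. So r1c5=2.
Step 39. [r2c8∈{3}] r2c8 is down to just 3, so r2c8=3.
Step 40. [r8c1∈{5}] r8c1 has the single candidate 5, so r8c1=5.
Step 41. [r1c1∈{4}] r1c1 is down to just 4. So r1c1=4.
Step 42. [r3c5∈{5}] r3c5 has the single candidate 5 ⇒ r3c5=5.
Step 43. [r1c6∈{8}] r1c6's peers cover all but 8, so r1c6=8.
Step 44. [r9c1∈{3}] nothing but 3 survives at r9c1 ⇒ r9c1=3.
Step 45. [r3c4∈{6}] only 6 remains possible at r3c4 ⇒ r3c4=6.

Answer: 4 6 1 3 2 8 5 7 9 / 8 2 5 7 1 9 6 3 4 / 9 7 3 6 5 4 8 1 2 / 6 1 9 8 3 2 4 5 7 / 7 3 8 1 4 5 9 2 6 / 2 5 4 9 7 6 3 8 1 / 1 8 7 4 9 3 2 6 5 / 5 9 6 2 8 7 1 4 3 / 3 4 2 5 6 1 7 9 8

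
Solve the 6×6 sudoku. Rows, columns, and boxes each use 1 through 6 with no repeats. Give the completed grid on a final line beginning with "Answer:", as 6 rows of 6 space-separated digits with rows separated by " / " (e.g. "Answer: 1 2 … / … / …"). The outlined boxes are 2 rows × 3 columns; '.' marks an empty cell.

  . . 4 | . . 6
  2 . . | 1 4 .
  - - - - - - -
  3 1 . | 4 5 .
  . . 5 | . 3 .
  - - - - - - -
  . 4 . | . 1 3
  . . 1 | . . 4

Step 1. [r4c4∈{2,6}] in box 4, 6 fits only at r4c4, so r4c4=6.
Step 2. [r6c2∈{2,3,5,6}] in row 6, 3 fits only at r6c2, so r6c2=3.
Step 3. [r1c2∈{5}] only 5 remains possible at r1c2, so r1c2=5.
Step 4. [r5c3∈{2,6}] in box 5, 2 fits only at r5c3, so r5c3=2.
Step 5. [r5c4∈{5}] r5c4 has the single candidate 5, so r5c4=5.
Step 6. [r1c5∈{2}] r1c5's peers cover all but 2 ⇒ r1c5=2.
Step 7. [r2c2∈{6}] only 6 remains possible at r2c2, so r2c2=6.
Step 8. [r5c1∈{6}] only 6 remains possible at r5c1 ⇒ r5c1=6.
Step 9. [r3c6∈{2}] r3c6's peers cover all but 2. So r3c6=2.
Step 10. [r1c1∈{1}] nothing but 1 survives at r1c1, so r1c1=1.
Step 11. [r4c2∈{2}] only 2 remains possible at r4c2, so r4c2=2.
Step 12. [r6c4∈{2}] r6c4's peers cover all but 2 ⇒ r6c4=2.
Step 13. [r6c5∈{6}] r6c5's peers cover all but 6, so r6c5=6.
Step 14. [r2c6∈{5}] r2c6 is down to just 5, so r2c6=5.
Step 15. [r2c3∈{3}] r2c3's peers cover all but 3. So r2c3=3.
Step 16. [r6c1∈{5}] r6c1's peers cover all but 5 ⇒ r6c1=5.
Step 17. [r3c3∈{6}] r3c3 has the single candidate 6, so r3c3=6.
Step 18. [r4c6∈{1}] r4c6 is down to just 1, so r4c6=1.
Step 19. [r1c4∈{3}] nothing but 3 survives at r1c4. So r1c4=3.
Step 20. [r4c1∈{4}] nothing but 4 survives at r4c1, so r4c1=4.

Answer: 1 5 4 3 2 6 / 2 6 3 1 4 5 / 3 1 6 4 5 2 / 4 2 5 6 3 1 / 6 4 2 5 1 3 / 5 3 1 2 6 4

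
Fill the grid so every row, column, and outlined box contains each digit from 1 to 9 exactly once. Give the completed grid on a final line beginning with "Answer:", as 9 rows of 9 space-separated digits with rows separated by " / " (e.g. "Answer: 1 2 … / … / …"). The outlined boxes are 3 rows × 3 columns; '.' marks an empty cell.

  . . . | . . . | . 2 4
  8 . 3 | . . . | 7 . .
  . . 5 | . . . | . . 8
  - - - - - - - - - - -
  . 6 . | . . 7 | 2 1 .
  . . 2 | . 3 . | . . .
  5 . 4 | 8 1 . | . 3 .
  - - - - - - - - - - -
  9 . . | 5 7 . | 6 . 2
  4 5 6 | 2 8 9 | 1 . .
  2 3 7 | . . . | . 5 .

Step 1. [r6c7∈{9}] r6c7 is down to just 9 ⇒ r6c7=9.
Step 2. [r2c9∈{1,5,6,9}] 1 has one home in col 9: r2c9 ⇒ r2c9=1.
Step 3. [r6c2∈{7}] r6c2 is down to just 7. So r6c2=7.
Step 4. [r7c6∈{1,3,4}] row 7 places 3 nowhere but r7c6. So r7c6=3.
Step 5. [r1c7∈{3,5}] across box 3, 5 lands solely at r1c7. So r1c7=5.
Step 6. [r1c4∈{1,3,6,7,9}] across row 1, 3 lands solely at r1c4. So r1c4=3.
Step 7. [r3c4∈{1,4,6,7,9}] 7 has one home in col 4: r3c4, so r3c4=7.
Step 8. [r4c3∈{8,9}] row 4 places 8 nowhere but r4c3 ⇒ r4c3=8.
Step 9. [r1c3∈{1,9}] across col 3, 9 lands solely at r1c3, so r1c3=9.
Step 10. [r1c5∈{6}] r1c5 has the single candidate 6, so r1c5=6.
Step 11. [r1c2∈{1}] r1c2 is down to just 1 ⇒ r1c2=1.
Step 12. [r9c5∈{4}] r9c5 is down to just 4. So r9c5=4.
Step 13. [r5c7∈{4,8}] r5c7 is the only open cell in col 7 admitting 4, so r5c7=4.
Step 14. [r3c6∈{1,2,4}] r3c6 is the only open cell in row 3 admitting 1. So r3c6=1.
Step 15. [r2c6∈{2,4,5}] r2c6 is the only open cell in col 6 admitting 4. So r2c6=4.
Step 16. [r2c4∈{9}] r2c4 has the single candidate 9, so r2c4=9.
Step 17. [r5c4∈{6}] r5c4 has the single candidate 6. So r5c4=6.
Step 18. [r8c8∈{7}] only 7 remains possible at r8c8. So r8c8=7.
Step 19. [r3c5∈{2}] only 2 remains possible at r3c5. So r3c5=2.
Step 20. [r4c9∈{5}] r4c9's peers cover all but 5. So r4c9=5.
Step 21. [r2c8∈{6}] r2c8 has the single candidate 6 ⇒ r2c8=6.
Step 22. [r7c8∈{4,8}] row 7 places 4 nowhere but r7c8, so r7c8=4.
Step 23. [r5c8∈{8}] r5c8's peers cover all but 8, so r5c8=8.
Step 24. [r4c1∈{3}] r4c1's peers cover all but 3. So r4c1=3.
Step 25. [r2c5∈{5}] r2c5 is down to just 5 ⇒ r2c5=5.
Step 26. [r5c9∈{7}] r5c9's peers cover all but 7, so r5c9=7.
Step 27. [r9c7∈{8}] r9c7 is down to just 8 ⇒ r9c7=8.
Step 28. [r6c9∈{6}] r6c9 has the single candidate 6. So r6c9=6.
Step 29. [r5c6∈{5}] r5c6 is down to just 5 ⇒ r5c6=5.
Step 30. [r7c2∈{8}] only 8 remains possible at r7c2, so r7c2=8.
Step 31. [r4c4∈{4}] nothing but 4 survives at r4c4. So r4c4=4.
Step 32. [r3c2∈{4}] nothing but 4 survives at r3c2 ⇒ r3c2=4.
Step 33. [r7c3∈{1}] nothing but 1 survives at r7c3. So r7c3=1.
Step 34. [r9c4∈{1}] r9c4 has the single candidate 1 ⇒ r9c4=1.
Step 35. [r1c1∈{7}] r1c1 has the single candidate 7, so r1c1=7.
Step 36. [r5c2∈{9}] nothing but 9 survives at r5c2 ⇒ r5c2=9.
Step 37. [r9c6∈{6}] nothing but 6 survives at r9c6, so r9c6=6.
Step 38. [r3c7∈{3}] only 3 remains possible at r3c7 ⇒ r3c7=3.
Step 39. [r3c8∈{9}] only 9 remains possible at r3c8, so r3c8=9.
Step 40. [r8c9∈{3}] nothing but 3 survives at r8c9. So r8c9=3.
Step 41. [r5c1∈{1}] nothing but 1 survives at r5c1 ⇒ r5c1=1.
Step 42. [r4c5∈{9}] r4c5's peers cover all but 9. So r4c5=9.
Step 43. [r3c1∈{6}] r3c1's peers cover all but 6, so r3c1=6.
Step 44. [r2c2∈{2}] r2c2 is down to just 2. So r2c2=2.
Step 45. [r6c6∈{2}] r6c6 has the single candidate 2 ⇒ r6c6=2.
Step 46. [r9c9∈{9}] r9c9 has the single candidate 9. So r9c9=9.
Step 47. [r1c6∈{8}] r1c6 is down to just 8, so r1c6=8.

Answer: 7 1 9 3 6 8 5 2 4 / 8 2 3 9 5 4 7 6 1 / 6 4 5 7 2 1 3 9 8 / 3 6 8 4 9 7 2 1 5 / 1 9 2 6 3 5 4 8 7 / 5 7 4 8 1 2 9 3 6 / 9 8 1 5 7 3 6 4 2 / 4 5 6 2 8 9 1 7 3 / 2 3 7 1 4 6 8 5 9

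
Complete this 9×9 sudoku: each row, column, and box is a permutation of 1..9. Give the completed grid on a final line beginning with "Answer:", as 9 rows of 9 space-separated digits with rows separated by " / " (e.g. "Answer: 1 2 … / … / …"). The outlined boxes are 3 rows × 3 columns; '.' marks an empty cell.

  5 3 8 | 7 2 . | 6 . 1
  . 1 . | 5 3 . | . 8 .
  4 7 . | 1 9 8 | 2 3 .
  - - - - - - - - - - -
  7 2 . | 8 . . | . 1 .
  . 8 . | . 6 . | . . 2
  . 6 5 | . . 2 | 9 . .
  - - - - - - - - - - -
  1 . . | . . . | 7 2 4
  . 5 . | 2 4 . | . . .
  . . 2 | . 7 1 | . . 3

Step 1. [r7c2∈{9}] r7c2 has the single candidate 9. So r7c2=9.
Step 2. [r5c6∈{3,4,5,7,9}] col 6 places 7 nowhere but r5c6 ⇒ r5c6=7.
Step 3. [r6c1∈{3}] only 3 remains possible at r6c1 ⇒ r6c1=3.
Step 4. [r2c6∈{4,6}] r2c6 is the only open cell in box 2 admitting 6 ⇒ r2c6=6.
Step 5. [r2c3∈{9}] only 9 remains possible at r2c3, so r2c3=9.
Step 6. [r4c6∈{3,4,5,9}] in row 4, 9 fits only at r4c6, so r4c6=9.
Step 7. [r8c9∈{6,8,9}] in col 9, 9 fits only at r8c9 ⇒ r8c9=9.
Step 8. [r8c8∈{6}] only 6 remains possible at r8c8 ⇒ r8c8=6.
Step 9. [r2c7∈{4}] r2c7 has the single candidate 4. So r2c7=4.
Step 10. [r9c1∈{6,8}] 6 has one home in col 1: r9c1 ⇒ r9c1=6.
Step 11. [r8c6∈{3}] r8c6 is down to just 3, so r8c6=3.
Step 12. [r4c5∈{5}] only 5 remains possible at r4c5, so r4c5=5.
Step 13. [r5c4∈{3,4}] in col 4, 3 fits only at r5c4, so r5c4=3.
Step 14. [r6c8∈{4,7}] r6c8 is the only open cell in col 8 admitting 7, so r6c8=7.
Step 15. [r5c7∈{5}] r5c7 has the single candidate 5, so r5c7=5.
Step 16. [r5c3∈{1,4}] in row 5, 1 fits only at r5c3, so r5c3=1.
Step 17. [r9c7∈{8}] r9c7's peers cover all but 8, so r9c7=8.
Step 18. [r7c6∈{5}] nothing but 5 survives at r7c6, so r7c6=5.
Step 19. [r3c9∈{5}] r3c9 has the single candidate 5, so r3c9=5.
Step 20. [r6c4∈{4}] nothing but 4 survives at r6c4. So r6c4=4.
Step 21. [r4c7∈{3}] nothing but 3 survives at r4c7, so r4c7=3.
Step 22. [r3c3∈{6}] nothing but 6 survives at r3c3 ⇒ r3c3=6.
Step 23. [r4c9∈{6}] r4c9's peers cover all but 6. So r4c9=6.
Step 24. [r5c1∈{9}] nothing but 9 survives at r5c1 ⇒ r5c1=9.
Step 25. [r1c6∈{4}] r1c6 has the single candidate 4 ⇒ r1c6=4.
Step 26. [r8c3∈{7}] r8c3's peers cover all but 7 ⇒ r8c3=7.
Step 27. [r7c4∈{6}] r7c4 has the single candidate 6 ⇒ r7c4=6.
Step 28. [r2c1∈{2}] r2c1 has the single candidate 2 ⇒ r2c1=2.
Step 29. [r8c7∈{1}] r8c7 is down to just 1, so r8c7=1.
Step 30. [r1c8∈{9}] r1c8's peers cover all but 9. So r1c8=9.
Step 31. [r9c2∈{4}] only 4 remains possible at r9c2. So r9c2=4.
Step 32. [r6c9∈{8}] r6c9 has the single candidate 8. So r6c9=8.
Step 33. [r9c8∈{5}] r9c8's peers cover all but 5, so r9c8=5.
Step 34. [r4c3∈{4}] r4c3 is down to just 4 ⇒ r4c3=4.
Step 35. [r8c1∈{8}] r8c1 is down to just 8. So r8c1=8.
Step 36. [r6c5∈{1}] nothing but 1 survives at r6c5 ⇒ r6c5=1.
Step 37. [r5c8∈{4}] r5c8 is down to just 4. So r5c8=4.
Step 38. [r7c5∈{8}] r7c5's peers cover all but 8 ⇒ r7c5=8.
Step 39. [r9c4∈{9}] r9c4's peers cover all but 9, so r9c4=9.
Step 40. [r2c9∈{7}] only 7 remains possible at r2c9 ⇒ r2c9=7.
Step 41. [r7c3∈{3}] nothing but 3 survives at r7c3 ⇒ r7c3=3.

Answer: 5 3 8 7 2 4 6 9 1 / 2 1 9 5 3 6 4 8 7 / 4 7 6 1 9 8 2 3 5 / 7 2 4 8 5 9 3 1 6 / 9 8 1 3 6 7 5 4 2 / 3 6 5 4 1 2 9 7 8 / 1 9 3 6 8 5 7 2 4 / 8 5 7 2 4 3 1 6 9 / 6 4 2 9 7 1 8 5 3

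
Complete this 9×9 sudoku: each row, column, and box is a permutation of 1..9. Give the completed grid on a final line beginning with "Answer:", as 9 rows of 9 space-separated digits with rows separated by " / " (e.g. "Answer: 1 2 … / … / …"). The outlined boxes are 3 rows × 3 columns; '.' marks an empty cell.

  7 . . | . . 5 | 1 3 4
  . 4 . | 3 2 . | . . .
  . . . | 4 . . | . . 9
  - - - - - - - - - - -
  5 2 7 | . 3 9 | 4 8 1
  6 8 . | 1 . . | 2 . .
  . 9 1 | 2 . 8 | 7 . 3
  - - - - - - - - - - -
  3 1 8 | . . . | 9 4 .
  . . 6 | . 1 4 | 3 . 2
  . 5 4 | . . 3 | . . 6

Step 1. [r8c4∈{5,7,8,9}] in row 8, 8 fits only at r8c4 ⇒ r8c4=8.
Step 2. [r8c8∈{5,7}] r8c8 is the only open cell in row 8 admitting 5 ⇒ r8c8=5.
Step 3. [r2c9∈{5,7,8}] in col 9, 8 fits only at r2c9, so r2c9=8.
Step 4. [r7c9∈{7}] nothing but 7 survives at r7c9, so r7c9=7.
Step 5. [r3c8∈{2,6,7}] 2 has one home in col 8: r3c8 ⇒ r3c8=2.
Step 6. [r6c5∈{4,5,6}] across row 6, 5 lands solely at r6c5, so r6c5=5.
Step 7. [r7c5∈{6}] only 6 remains possible at r7c5. So r7c5=6.
Step 8. [r5c6∈{7}] r5c6 is down to just 7, so r5c6=7.
Step 9. [r8c1∈{9}] r8c1 has the single candidate 9. So r8c1=9.
Step 10. [r1c2∈{6}] only 6 remains possible at r1c2, so r1c2=6.
Step 11. [r1c4∈{9}] only 9 remains possible at r1c4. So r1c4=9.
Step 12. [r3c5∈{7,8}] row 3 places 7 nowhere but r3c5, so r3c5=7.
Step 13. [r2c1∈{1}] only 1 remains possible at r2c1, so r2c1=1.
Step 14. [r2c6∈{6}] nothing but 6 survives at r2c6, so r2c6=6.
Step 15. [r2c7∈{5}] r2c7 is down to just 5 ⇒ r2c7=5.
Step 16. [r5c3∈{3}] r5c3 is down to just 3. So r5c3=3.
Step 17. [r8c2∈{7}] r8c2 is down to just 7 ⇒ r8c2=7.
Step 18. [r3c6∈{1}] only 1 remains possible at r3c6 ⇒ r3c6=1.
Step 19. [r3c1∈{8}] r3c1 has the single candidate 8. So r3c1=8.
Step 20. [r4c4∈{6}] nothing but 6 survives at r4c4. So r4c4=6.
Step 21. [r9c8∈{1}] r9c8 is down to just 1 ⇒ r9c8=1.
Step 22. [r5c8∈{9}] r5c8's peers cover all but 9, so r5c8=9.
Step 23. [r2c3∈{9}] nothing but 9 survives at r2c3 ⇒ r2c3=9.
Step 24. [r2c8∈{7}] only 7 remains possible at r2c8 ⇒ r2c8=7.
Step 25. [r7c6∈{2}] nothing but 2 survives at r7c6. So r7c6=2.
Step 26. [r3c3∈{5}] r3c3 has the single candidate 5. So r3c3=5.
Step 27. [r1c5∈{8}] r1c5's peers cover all but 8, so r1c5=8.
Step 28. [r6c8∈{6}] r6c8 has the single candidate 6 ⇒ r6c8=6.
Step 29. [r3c2∈{3}] r3c2's peers cover all but 3 ⇒ r3c2=3.
Step 30. [r9c7∈{8}] r9c7 has the single candidate 8 ⇒ r9c7=8.
Step 31. [r5c9∈{5}] r5c9 has the single candidate 5 ⇒ r5c9=5.
Step 32. [r1c3∈{2}] nothing but 2 survives at r1c3 ⇒ r1c3=2.
Step 33. [r7c4∈{5}] nothing but 5 survives at r7c4. So r7c4=5.
Step 34. [r3c7∈{6}] r3c7 is down to just 6, so r3c7=6.
Step 35. [r9c4∈{7}] nothing but 7 survives at r9c4 ⇒ r9c4=7.
Step 36. [r9c5∈{9}] r9c5's peers cover all but 9 ⇒ r9c5=9.
Step 37. [r9c1∈{2}] r9c1's peers cover all but 2, so r9c1=2.
Step 38. [r5c5∈{4}] only 4 remains possible at r5c5, so r5c5=4.
Step 39. [r6c1∈{4}] nothing but 4 survives at r6c1 ⇒ r6c1=4.

Answer: 7 6 2 9 8 5 1 3 4 / 1 4 9 3 2 6 5 7 8 / 8 3 5 4 7 1 6 2 9 / 5 2 7 6 3 9 4 8 1 / 6 8 3 1 4 7 2 9 5 / 4 9 1 2 5 8 7 6 3 / 3 1 8 5 6 2 9 4 7 / 9 7 6 8 1 4 3 5 2 / 2 5 4 7 9 3 8 1 6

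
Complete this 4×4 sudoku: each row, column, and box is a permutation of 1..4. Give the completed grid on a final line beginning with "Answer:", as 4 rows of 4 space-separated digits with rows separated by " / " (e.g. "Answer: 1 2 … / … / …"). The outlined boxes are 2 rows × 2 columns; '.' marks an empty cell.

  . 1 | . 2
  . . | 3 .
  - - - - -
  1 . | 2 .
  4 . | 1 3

Step 1. [r2c2∈{2,4}] col 2 places 4 nowhere but r2c2, so r2c2=4.
Step 2. [r2c1∈{2}] r2c1's peers cover all but 2, so r2c1=2.
Step 3. [r1c3∈{4}] r1c3's peers cover all but 4 ⇒ r1c3=4.
Step 4. [r3c2∈{3}] r3c2's peers cover all but 3 ⇒ r3c2=3.
Step 5. [r1c1∈{3}] only 3 remains possible at r1c1. So r1c1=3.
Step 6. [r4c2∈{2}] r4c2 is down to just 2, so r4c2=2.
Step 7. [r2c4∈{1}] r2c4 is down to just 1. So r2c4=1.
Step 8. [r3c4∈{4}] nothing but 4 survives at r3c4. So r3c4=4.

Answer: 3 1 4 2 / 2 4 3 1 / 1 3 2 4 / 4 2 1 3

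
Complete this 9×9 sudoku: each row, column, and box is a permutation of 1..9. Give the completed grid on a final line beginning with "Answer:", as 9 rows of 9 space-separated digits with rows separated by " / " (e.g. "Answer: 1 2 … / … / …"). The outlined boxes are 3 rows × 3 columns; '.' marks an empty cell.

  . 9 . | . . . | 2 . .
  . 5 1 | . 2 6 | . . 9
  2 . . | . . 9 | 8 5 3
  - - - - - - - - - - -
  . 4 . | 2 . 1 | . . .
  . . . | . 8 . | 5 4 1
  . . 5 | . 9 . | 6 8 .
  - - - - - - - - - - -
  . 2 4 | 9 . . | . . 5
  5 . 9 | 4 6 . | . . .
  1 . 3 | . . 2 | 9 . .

Step 1. [r2c8∈{7}] only 7 remains possible at r2c8. So r2c8=7.
Step 2. [r4c9∈{7}] only 7 remains possible at r4c9 ⇒ r4c9=7.
Step 3. [r1c6∈{3,4,5,7,8}] 5 has one home in col 6: r1c6, so r1c6=5.
Step 4. [r7c5∈{1,3,7}] 1 has one home in box 8: r7c5. So r7c5=1.
Step 5. [r5c4∈{3,6,7}] r5c4 is the only open cell in col 4 admitting 6. So r5c4=6.
Step 6. [r4c7∈{3}] r4c7 has the single candidate 3. So r4c7=3.
Step 7. [r1c5∈{3,4,7}] across col 5, 3 lands solely at r1c5 ⇒ r1c5=3.
Step 8. [r6c4∈{3,7}] in col 4, 3 fits only at r6c4 ⇒ r6c4=3.
Step 9. [r6c1∈{7}] r6c1 is down to just 7. So r6c1=7.
Step 10. [r9c8∈{6}] r9c8 has the single candidate 6 ⇒ r9c8=6.
Step 11. [r3c2∈{6,7}] col 2 places 6 nowhere but r3c2. So r3c2=6.
Step 12. [r3c3∈{7}] nothing but 7 survives at r3c3 ⇒ r3c3=7.
Step 13. [r9c5∈{5,7}] r9c5 is the only open cell in col 5 admitting 7 ⇒ r9c5=7.
Step 14. [r1c3∈{8}] r1c3 has the single candidate 8. So r1c3=8.
Step 15. [r9c2∈{8}] nothing but 8 survives at r9c2. So r9c2=8.
Step 16. [r8c8∈{1,2,3}] across col 8, 2 lands solely at r8c8 ⇒ r8c8=2.
Step 17. [r1c1∈{4}] nothing but 4 survives at r1c1 ⇒ r1c1=4.
Step 18. [r8c6∈{3,8}] across row 8, 3 lands solely at r8c6. So r8c6=3.
Step 19. [r4c1∈{6,8,9}] r4c1 is the only open cell in row 4 admitting 8. So r4c1=8.
Step 20. [r7c7∈{7}] nothing but 7 survives at r7c7, so r7c7=7.
Step 21. [r2c1∈{3}] only 3 remains possible at r2c1, so r2c1=3.
Step 22. [r1c4∈{1,7}] in row 1, 7 fits only at r1c4, so r1c4=7.
Step 23. [r5c2∈{3}] nothing but 3 survives at r5c2, so r5c2=3.
Step 24. [r3c5∈{4}] r3c5 is down to just 4 ⇒ r3c5=4.
Step 25. [r5c3∈{2}] r5c3's peers cover all but 2 ⇒ r5c3=2.
Step 26. [r9c9∈{4}] nothing but 4 survives at r9c9 ⇒ r9c9=4.
Step 27. [r4c5∈{5}] only 5 remains possible at r4c5, so r4c5=5.
Step 28. [r7c8∈{3}] only 3 remains possible at r7c8, so r7c8=3.
Step 29. [r6c6∈{4}] nothing but 4 survives at r6c6 ⇒ r6c6=4.
Step 30. [r6c2∈{1}] r6c2 is down to just 1 ⇒ r6c2=1.
Step 31. [r2c7∈{4}] r2c7 has the single candidate 4. So r2c7=4.
Step 32. [r2c4∈{8}] r2c4 is down to just 8, so r2c4=8.
Step 33. [r1c9∈{6}] r1c9 is down to just 6 ⇒ r1c9=6.
Step 34. [r8c2∈{7}] r8c2's peers cover all but 7. So r8c2=7.
Step 35. [r7c1∈{6}] only 6 remains possible at r7c1, so r7c1=6.
Step 36. [r4c3∈{6}] r4c3 has the single candidate 6 ⇒ r4c3=6.
Step 37. [r3c4∈{1}] only 1 remains possible at r3c4, so r3c4=1.
Step 38. [r8c7∈{1}] r8c7 has the single candidate 1 ⇒ r8c7=1.
Step 39. [r5c6∈{7}] nothing but 7 survives at r5c6 ⇒ r5c6=7.
Step 40. [r4c8∈{9}] nothing but 9 survives at r4c8. So r4c8=9.
Step 41. [r8c9∈{8}] r8c9's peers cover all but 8, so r8c9=8.
Step 42. [r6c9∈{2}] only 2 remains possible at r6c9. So r6c9=2.
Step 43. [r5c1∈{9}] r5c1 has the single candidate 9, so r5c1=9.
Step 44. [r7c6∈{8}] r7c6 is down to just 8 ⇒ r7c6=8.
Step 45. [r1c8∈{1}] r1c8 is down to just 1. So r1c8=1.
Step 46. [r9c4∈{5}] r9c4's peers cover all but 5 ⇒ r9c4=5.

Answer: 4 9 8 7 3 5 2 1 6 / 3 5 1 8 2 6 4 7 9 / 2 6 7 1 4 9 8 5 3 / 8 4 6 2 5 1 3 9 7 / 9 3 2 6 8 7 5 4 1 / 7 1 5 3 9 4 6 8 2 / 6 2 4 9 1 8 7 3 5 / 5 7 9 4 6 3 1 2 8 / 1 8 3 5 7 2 9 6 4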